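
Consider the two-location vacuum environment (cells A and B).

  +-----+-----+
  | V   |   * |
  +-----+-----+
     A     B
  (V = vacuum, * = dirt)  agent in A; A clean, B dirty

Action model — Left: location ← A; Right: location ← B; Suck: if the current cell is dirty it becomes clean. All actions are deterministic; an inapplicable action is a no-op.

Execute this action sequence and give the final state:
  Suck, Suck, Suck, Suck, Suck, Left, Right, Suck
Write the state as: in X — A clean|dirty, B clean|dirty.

step 1/8 (Suck): in A — A clean, B dirty
step 2/8 (Suck): in A — A clean, B dirty
step 3/8 (Suck): in A — A clean, B dirty
step 4/8 (Suck): in A — A clean, B dirty
step 5/8 (Suck): in A — A clean, B dirty
step 6/8 (Left): in A — A clean, B dirty
step 7/8 (Right): in B — A clean, B dirty
step 8/8 (Suck): in B — A clean, B clean

in B — A clean, B clean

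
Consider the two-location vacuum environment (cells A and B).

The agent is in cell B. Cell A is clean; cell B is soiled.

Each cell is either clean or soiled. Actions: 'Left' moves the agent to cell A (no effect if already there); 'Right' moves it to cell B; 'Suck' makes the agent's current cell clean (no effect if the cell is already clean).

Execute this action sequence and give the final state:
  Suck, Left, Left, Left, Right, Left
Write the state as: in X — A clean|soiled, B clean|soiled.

t=1 Suck ⇒ in B — A clean, B clean
t=2 Left ⇒ in A — A clean, B clean
t=3 Left ⇒ in A — A clean, B clean
t=4 Left ⇒ in A — A clean, B clean
t=5 Right ⇒ in B — A clean, B clean
t=6 Left ⇒ in A — A clean, B clean

in A — A clean, B clean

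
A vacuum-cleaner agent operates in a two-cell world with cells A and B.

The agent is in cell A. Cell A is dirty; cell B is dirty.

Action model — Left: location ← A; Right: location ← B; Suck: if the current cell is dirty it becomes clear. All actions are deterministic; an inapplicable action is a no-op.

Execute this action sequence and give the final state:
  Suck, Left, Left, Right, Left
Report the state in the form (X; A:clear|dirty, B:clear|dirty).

(A; A:clear, B:dirty)

Suck (#1): (A; A:clear, B:dirty)
Left (#2): (A; A:clear, B:dirty)
Left (#3): (A; A:clear, B:dirty)
Right (#4): (B; A:clear, B:dirty)
Left (#5): (A; A:clear, B:dirty)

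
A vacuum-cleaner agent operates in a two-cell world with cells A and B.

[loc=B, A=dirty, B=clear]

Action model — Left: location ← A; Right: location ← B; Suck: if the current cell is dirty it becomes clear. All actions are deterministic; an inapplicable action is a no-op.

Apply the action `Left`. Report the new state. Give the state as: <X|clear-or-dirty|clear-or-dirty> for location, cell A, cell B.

start: <B|dirty|clear>
Left (#1): <A|dirty|clear>

<A|dirty|clear>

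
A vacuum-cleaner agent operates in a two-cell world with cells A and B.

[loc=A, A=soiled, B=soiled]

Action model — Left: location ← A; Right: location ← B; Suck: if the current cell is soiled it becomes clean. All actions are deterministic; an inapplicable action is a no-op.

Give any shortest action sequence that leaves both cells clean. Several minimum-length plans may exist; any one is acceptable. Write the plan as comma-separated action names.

t=1 Suck ⇒ loc=A A=clean B=soiled
t=2 Right ⇒ loc=B A=clean B=soiled
t=3 Suck ⇒ loc=B A=clean B=clean
min 3: Suck A + move + Suck B

Suck, Right, Suck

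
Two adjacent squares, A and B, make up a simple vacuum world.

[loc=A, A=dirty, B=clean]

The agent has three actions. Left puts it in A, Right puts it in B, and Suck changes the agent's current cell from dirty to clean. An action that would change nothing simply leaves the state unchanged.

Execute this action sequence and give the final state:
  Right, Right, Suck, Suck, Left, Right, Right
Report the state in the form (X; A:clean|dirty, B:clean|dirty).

(B; A:dirty, B:clean)

t=1 Right ⇒ (B; A:dirty, B:clean)
t=2 Right ⇒ (B; A:dirty, B:clean)
t=3 Suck ⇒ (B; A:dirty, B:clean)
t=4 Suck ⇒ (B; A:dirty, B:clean)
t=5 Left ⇒ (A; A:dirty, B:clean)
t=6 Right ⇒ (B; A:dirty, B:clean)
t=7 Right ⇒ (B; A:dirty, B:clean)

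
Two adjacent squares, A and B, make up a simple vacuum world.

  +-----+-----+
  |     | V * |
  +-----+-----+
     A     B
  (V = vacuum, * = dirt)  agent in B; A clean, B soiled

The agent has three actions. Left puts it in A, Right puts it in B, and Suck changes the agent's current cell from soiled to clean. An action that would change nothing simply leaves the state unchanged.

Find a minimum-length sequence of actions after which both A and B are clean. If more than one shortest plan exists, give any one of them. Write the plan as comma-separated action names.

t=1 Suck ⇒ <B|clean|clean>
min 1: B is soiled, one Suck

Suck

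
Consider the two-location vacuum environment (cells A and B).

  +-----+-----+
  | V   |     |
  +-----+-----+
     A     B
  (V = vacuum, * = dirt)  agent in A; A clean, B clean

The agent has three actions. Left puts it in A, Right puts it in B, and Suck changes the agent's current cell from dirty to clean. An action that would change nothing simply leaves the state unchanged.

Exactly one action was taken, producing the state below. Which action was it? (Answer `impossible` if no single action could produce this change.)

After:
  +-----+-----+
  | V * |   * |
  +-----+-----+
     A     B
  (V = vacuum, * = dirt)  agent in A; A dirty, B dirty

try  Left: (A; A:clean, B:clean)
try Right: (B; A:clean, B:clean)
try  Suck: (A; A:clean, B:clean)
no single action produces the after-state

impossible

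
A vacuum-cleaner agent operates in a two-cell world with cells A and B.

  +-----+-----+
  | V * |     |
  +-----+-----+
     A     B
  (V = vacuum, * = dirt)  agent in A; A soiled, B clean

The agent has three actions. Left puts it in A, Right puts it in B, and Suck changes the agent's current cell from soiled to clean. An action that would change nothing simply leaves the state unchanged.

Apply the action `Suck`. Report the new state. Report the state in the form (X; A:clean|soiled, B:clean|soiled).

start: (A; A:soiled, B:clean)
Suck (#1): (A; A:clean, B:clean)

(A; A:clean, B:clean)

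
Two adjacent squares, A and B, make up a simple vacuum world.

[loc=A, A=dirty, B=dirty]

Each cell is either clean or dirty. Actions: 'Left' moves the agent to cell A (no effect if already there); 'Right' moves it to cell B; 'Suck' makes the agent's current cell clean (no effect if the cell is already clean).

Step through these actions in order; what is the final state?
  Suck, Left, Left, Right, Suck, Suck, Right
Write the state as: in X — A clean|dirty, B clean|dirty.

t=1 Suck ⇒ in A — A clean, B dirty
t=2 Left ⇒ in A — A clean, B dirty
t=3 Left ⇒ in A — A clean, B dirty
t=4 Right ⇒ in B — A clean, B dirty
t=5 Suck ⇒ in B — A clean, B clean
t=6 Suck ⇒ in B — A clean, B clean
t=7 Right ⇒ in B — A clean, B clean

in B — A clean, B clean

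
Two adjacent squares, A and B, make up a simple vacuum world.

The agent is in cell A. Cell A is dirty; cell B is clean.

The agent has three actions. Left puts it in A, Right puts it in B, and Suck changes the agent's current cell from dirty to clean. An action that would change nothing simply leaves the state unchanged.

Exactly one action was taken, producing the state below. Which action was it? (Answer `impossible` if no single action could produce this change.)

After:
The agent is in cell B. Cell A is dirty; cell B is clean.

Right

try  Left: <A|dirty|clean>
try Right: <B|dirty|clean>  ← match
try  Suck: <A|clean|clean>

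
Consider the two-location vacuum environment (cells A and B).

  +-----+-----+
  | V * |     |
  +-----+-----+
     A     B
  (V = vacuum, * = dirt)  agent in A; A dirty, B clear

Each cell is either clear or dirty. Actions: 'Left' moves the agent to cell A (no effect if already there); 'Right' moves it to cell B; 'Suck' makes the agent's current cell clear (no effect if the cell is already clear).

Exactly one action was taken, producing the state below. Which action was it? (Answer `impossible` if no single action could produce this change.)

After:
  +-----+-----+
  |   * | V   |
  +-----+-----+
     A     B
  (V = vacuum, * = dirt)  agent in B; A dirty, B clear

Right

try  Left: in A — A dirty, B clear
try Right: in B — A dirty, B clear  ← match
try  Suck: in A — A clear, B clear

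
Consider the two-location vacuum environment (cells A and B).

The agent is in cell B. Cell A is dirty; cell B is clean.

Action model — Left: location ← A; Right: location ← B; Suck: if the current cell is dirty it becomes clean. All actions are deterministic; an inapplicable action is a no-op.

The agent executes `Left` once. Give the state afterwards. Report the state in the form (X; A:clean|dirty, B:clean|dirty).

(A; A:dirty, B:clean)

start: (B; A:dirty, B:clean)
Left (#1): (A; A:dirty, B:clean)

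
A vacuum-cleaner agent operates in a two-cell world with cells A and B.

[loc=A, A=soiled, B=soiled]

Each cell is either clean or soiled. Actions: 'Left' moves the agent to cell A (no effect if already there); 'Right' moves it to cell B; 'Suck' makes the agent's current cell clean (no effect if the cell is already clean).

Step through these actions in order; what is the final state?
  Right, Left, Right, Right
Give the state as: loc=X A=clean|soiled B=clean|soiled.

loc=B A=soiled B=soiled

t=1 Right ⇒ loc=B A=soiled B=soiled
t=2 Left ⇒ loc=A A=soiled B=soiled
t=3 Right ⇒ loc=B A=soiled B=soiled
t=4 Right ⇒ loc=B A=soiled B=soiled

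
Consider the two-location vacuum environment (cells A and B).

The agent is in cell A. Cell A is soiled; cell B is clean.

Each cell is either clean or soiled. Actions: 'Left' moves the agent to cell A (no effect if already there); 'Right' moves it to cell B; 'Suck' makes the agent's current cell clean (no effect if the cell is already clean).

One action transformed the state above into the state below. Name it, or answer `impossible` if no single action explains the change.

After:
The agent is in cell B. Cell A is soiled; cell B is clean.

Right

try  Left: loc=A A=soiled B=clean
try Right: loc=B A=soiled B=clean  ← match
try  Suck: loc=A A=clean B=clean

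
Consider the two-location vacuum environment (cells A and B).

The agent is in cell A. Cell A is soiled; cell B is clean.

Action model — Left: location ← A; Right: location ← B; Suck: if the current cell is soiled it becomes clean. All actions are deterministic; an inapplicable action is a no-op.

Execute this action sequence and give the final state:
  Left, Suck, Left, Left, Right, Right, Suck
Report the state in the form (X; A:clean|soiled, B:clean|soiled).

step 1/7 (Left): (A; A:soiled, B:clean)
step 2/7 (Suck): (A; A:clean, B:clean)
step 3/7 (Left): (A; A:clean, B:clean)
step 4/7 (Left): (A; A:clean, B:clean)
step 5/7 (Right): (B; A:clean, B:clean)
step 6/7 (Right): (B; A:clean, B:clean)
step 7/7 (Suck): (B; A:clean, B:clean)

(B; A:clean, B:clean)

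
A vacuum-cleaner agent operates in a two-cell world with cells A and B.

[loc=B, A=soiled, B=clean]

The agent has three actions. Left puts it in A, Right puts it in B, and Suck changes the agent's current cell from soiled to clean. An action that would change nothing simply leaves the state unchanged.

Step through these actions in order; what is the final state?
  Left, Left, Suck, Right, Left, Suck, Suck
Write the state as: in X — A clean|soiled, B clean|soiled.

step 1/7 (Left): in A — A soiled, B clean
step 2/7 (Left): in A — A soiled, B clean
step 3/7 (Suck): in A — A clean, B clean
step 4/7 (Right): in B — A clean, B clean
step 5/7 (Left): in A — A clean, B clean
step 6/7 (Suck): in A — A clean, B clean
step 7/7 (Suck): in A — A clean, B clean

in A — A clean, B clean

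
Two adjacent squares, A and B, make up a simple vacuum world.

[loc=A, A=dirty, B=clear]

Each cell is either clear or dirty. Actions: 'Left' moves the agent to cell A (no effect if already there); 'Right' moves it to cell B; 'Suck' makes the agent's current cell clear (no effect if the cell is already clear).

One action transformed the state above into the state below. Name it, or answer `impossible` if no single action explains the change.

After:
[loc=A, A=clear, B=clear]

try  Left: (A; A:dirty, B:clear)
try Right: (B; A:dirty, B:clear)
try  Suck: (A; A:clear, B:clear)  ← match

Suck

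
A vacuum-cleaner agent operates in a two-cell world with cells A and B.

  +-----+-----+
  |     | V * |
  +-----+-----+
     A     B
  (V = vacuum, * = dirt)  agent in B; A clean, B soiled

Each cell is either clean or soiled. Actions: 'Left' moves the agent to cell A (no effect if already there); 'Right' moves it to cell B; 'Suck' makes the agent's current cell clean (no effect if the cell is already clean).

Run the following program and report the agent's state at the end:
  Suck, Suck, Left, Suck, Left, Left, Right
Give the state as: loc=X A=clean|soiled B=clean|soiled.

1. Suck → loc=B A=clean B=clean
2. Suck → loc=B A=clean B=clean
3. Left → loc=A A=clean B=clean
4. Suck → loc=A A=clean B=clean
5. Left → loc=A A=clean B=clean
6. Left → loc=A A=clean B=clean
7. Right → loc=B A=clean B=clean

loc=B A=clean B=clean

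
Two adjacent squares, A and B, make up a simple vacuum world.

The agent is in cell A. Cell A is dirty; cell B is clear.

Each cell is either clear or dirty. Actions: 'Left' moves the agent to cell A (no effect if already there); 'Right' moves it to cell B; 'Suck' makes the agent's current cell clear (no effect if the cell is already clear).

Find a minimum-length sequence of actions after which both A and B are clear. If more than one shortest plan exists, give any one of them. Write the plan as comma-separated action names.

1. Suck → in A — A clear, B clear
min 1: A is dirty, one Suck

Suck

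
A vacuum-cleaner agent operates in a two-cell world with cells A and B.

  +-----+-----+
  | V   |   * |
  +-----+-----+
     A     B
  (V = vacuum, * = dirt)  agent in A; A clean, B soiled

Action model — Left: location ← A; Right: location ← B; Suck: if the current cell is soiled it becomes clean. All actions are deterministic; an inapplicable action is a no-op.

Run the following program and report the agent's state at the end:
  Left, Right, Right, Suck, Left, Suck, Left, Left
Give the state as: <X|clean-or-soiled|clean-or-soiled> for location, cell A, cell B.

<A|clean|clean>

1) do Left; now <A|clean|soiled>
2) do Right; now <B|clean|soiled>
3) do Right; now <B|clean|soiled>
4) do Suck; now <B|clean|clean>
5) do Left; now <A|clean|clean>
6) do Suck; now <A|clean|clean>
7) do Left; now <A|clean|clean>
8) do Left; now <A|clean|clean>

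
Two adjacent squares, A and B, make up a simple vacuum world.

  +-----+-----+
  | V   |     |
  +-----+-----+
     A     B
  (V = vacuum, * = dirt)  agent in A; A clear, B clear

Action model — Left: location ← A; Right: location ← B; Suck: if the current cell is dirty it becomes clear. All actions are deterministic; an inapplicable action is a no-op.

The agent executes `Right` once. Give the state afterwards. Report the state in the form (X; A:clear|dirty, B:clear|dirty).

(B; A:clear, B:clear)

start: (A; A:clear, B:clear)
[1] after Right: (B; A:clear, B:clear)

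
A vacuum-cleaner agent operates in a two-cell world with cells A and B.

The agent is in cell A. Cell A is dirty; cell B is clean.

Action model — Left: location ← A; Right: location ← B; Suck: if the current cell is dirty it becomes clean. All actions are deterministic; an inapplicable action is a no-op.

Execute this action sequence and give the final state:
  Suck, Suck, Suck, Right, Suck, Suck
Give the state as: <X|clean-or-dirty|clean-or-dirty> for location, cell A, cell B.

Suck (#1): <A|clean|clean>
Suck (#2): <A|clean|clean>
Suck (#3): <A|clean|clean>
Right (#4): <B|clean|clean>
Suck (#5): <B|clean|clean>
Suck (#6): <B|clean|clean>

<B|clean|clean>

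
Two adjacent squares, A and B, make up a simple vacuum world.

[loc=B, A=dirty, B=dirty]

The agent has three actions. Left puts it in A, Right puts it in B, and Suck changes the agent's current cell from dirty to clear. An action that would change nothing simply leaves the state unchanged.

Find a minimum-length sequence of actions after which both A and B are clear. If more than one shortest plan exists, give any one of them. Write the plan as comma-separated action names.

Suck, Left, Suck

step 1/3 (Suck): <B|dirty|clear>
step 2/3 (Left): <A|dirty|clear>
step 3/3 (Suck): <A|clear|clear>
min 3: Suck B + move + Suck A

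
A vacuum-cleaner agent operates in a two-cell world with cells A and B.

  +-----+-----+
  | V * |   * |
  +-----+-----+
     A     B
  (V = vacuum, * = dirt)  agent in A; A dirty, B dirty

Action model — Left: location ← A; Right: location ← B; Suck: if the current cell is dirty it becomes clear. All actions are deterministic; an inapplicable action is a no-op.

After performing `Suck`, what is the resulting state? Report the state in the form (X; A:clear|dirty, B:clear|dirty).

(A; A:clear, B:dirty)

start: (A; A:dirty, B:dirty)
1) do Suck; now (A; A:clear, B:dirty)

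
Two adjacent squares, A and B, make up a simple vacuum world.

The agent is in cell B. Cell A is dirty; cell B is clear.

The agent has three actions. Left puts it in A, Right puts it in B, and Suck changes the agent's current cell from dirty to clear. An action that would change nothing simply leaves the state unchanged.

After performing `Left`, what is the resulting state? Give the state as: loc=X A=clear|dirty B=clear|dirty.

loc=A A=dirty B=clear

start: loc=B A=dirty B=clear
1. Left → loc=A A=dirty B=clear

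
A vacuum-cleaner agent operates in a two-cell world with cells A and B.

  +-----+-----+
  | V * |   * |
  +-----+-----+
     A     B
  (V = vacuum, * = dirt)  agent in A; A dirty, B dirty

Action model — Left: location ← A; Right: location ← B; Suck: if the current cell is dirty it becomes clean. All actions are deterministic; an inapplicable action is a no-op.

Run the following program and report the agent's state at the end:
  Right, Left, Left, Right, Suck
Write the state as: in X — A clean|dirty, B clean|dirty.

in B — A dirty, B clean

t=1 Right ⇒ in B — A dirty, B dirty
t=2 Left ⇒ in A — A dirty, B dirty
t=3 Left ⇒ in A — A dirty, B dirty
t=4 Right ⇒ in B — A dirty, B dirty
t=5 Suck ⇒ in B — A dirty, B clean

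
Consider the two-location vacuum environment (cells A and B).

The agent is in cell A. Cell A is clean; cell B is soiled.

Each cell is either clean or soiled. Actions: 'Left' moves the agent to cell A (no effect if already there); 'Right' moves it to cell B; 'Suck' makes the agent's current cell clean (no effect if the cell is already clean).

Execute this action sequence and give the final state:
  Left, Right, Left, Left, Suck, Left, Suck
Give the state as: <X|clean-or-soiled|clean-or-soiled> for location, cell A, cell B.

<A|clean|soiled>

t=1 Left ⇒ <A|clean|soiled>
t=2 Right ⇒ <B|clean|soiled>
t=3 Left ⇒ <A|clean|soiled>
t=4 Left ⇒ <A|clean|soiled>
t=5 Suck ⇒ <A|clean|soiled>
t=6 Left ⇒ <A|clean|soiled>
t=7 Suck ⇒ <A|clean|soiled>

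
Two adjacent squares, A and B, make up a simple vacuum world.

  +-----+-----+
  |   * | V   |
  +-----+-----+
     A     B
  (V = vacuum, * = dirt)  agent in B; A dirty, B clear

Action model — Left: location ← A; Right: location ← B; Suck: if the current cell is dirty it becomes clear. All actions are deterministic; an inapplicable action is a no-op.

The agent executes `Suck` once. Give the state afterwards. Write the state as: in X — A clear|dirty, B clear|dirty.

start: in B — A dirty, B clear
t=1 Suck ⇒ in B — A dirty, B clear

in B — A dirty, B clear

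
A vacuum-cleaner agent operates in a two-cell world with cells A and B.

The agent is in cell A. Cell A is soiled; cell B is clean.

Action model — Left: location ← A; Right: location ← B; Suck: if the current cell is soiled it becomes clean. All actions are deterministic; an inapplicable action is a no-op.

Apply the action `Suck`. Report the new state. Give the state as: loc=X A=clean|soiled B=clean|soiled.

loc=A A=clean B=clean

start: loc=A A=soiled B=clean
[1] after Suck: loc=A A=clean B=clean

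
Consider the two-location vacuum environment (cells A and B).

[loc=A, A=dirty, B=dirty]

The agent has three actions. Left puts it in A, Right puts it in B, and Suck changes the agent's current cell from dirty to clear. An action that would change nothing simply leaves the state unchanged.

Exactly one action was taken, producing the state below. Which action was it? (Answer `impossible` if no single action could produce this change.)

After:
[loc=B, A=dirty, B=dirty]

try  Left: (A; A:dirty, B:dirty)
try Right: (B; A:dirty, B:dirty)  ← match
try  Suck: (A; A:clear, B:dirty)

Right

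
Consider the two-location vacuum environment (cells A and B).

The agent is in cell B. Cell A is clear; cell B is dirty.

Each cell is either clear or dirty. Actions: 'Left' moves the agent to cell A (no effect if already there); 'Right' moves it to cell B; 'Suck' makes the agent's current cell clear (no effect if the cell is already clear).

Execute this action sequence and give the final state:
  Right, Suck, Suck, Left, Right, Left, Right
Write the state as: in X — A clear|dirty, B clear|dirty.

in B — A clear, B clear

[1] after Right: in B — A clear, B dirty
[2] after Suck: in B — A clear, B clear
[3] after Suck: in B — A clear, B clear
[4] after Left: in A — A clear, B clear
[5] after Right: in B — A clear, B clear
[6] after Left: in A — A clear, B clear
[7] after Right: in B — A clear, B clear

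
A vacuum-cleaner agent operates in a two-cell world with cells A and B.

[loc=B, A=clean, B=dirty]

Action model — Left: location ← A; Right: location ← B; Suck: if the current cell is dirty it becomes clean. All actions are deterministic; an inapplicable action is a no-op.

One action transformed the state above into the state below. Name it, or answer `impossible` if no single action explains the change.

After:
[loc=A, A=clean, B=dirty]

try  Left: (A; A:clean, B:dirty)  ← match
try Right: (B; A:clean, B:dirty)
try  Suck: (B; A:clean, B:clean)

Left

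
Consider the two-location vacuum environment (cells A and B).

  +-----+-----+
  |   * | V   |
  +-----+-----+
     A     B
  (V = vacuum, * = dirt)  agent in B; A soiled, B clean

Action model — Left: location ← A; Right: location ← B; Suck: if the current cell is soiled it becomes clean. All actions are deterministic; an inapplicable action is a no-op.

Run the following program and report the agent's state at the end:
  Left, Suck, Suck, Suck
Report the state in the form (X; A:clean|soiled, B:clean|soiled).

(A; A:clean, B:clean)

[1] after Left: (A; A:soiled, B:clean)
[2] after Suck: (A; A:clean, B:clean)
[3] after Suck: (A; A:clean, B:clean)
[4] after Suck: (A; A:clean, B:clean)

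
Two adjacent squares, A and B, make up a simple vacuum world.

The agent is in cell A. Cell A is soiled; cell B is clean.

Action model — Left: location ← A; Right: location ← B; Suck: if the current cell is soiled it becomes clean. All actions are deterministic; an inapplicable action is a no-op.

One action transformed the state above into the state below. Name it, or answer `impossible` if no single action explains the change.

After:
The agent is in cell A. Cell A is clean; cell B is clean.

try  Left: loc=A A=soiled B=clean
try Right: loc=B A=soiled B=clean
try  Suck: loc=A A=clean B=clean  ← match

Suck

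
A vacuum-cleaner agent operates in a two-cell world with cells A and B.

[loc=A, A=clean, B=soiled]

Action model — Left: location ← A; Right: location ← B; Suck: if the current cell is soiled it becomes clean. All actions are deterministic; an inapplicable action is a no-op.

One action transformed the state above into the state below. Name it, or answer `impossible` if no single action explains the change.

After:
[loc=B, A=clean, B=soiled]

try  Left: (A; A:clean, B:soiled)
try Right: (B; A:clean, B:soiled)  ← match
try  Suck: (A; A:clean, B:soiled)

Right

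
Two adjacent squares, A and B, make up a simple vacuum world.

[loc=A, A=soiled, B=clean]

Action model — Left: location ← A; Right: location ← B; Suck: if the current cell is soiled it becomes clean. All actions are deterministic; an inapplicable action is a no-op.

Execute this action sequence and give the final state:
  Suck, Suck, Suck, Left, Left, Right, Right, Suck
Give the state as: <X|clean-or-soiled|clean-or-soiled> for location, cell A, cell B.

Suck (#1): <A|clean|clean>
Suck (#2): <A|clean|clean>
Suck (#3): <A|clean|clean>
Left (#4): <A|clean|clean>
Left (#5): <A|clean|clean>
Right (#6): <B|clean|clean>
Right (#7): <B|clean|clean>
Suck (#8): <B|clean|clean>

<B|clean|clean>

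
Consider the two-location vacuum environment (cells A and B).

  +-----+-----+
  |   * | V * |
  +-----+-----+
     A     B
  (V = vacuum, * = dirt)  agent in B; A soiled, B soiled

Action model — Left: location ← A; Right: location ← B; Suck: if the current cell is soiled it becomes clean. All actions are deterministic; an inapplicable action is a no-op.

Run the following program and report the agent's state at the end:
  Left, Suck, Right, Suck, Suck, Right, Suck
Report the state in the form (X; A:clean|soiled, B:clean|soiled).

1. Left → (A; A:soiled, B:soiled)
2. Suck → (A; A:clean, B:soiled)
3. Right → (B; A:clean, B:soiled)
4. Suck → (B; A:clean, B:clean)
5. Suck → (B; A:clean, B:clean)
6. Right → (B; A:clean, B:clean)
7. Suck → (B; A:clean, B:clean)

(B; A:clean, B:clean)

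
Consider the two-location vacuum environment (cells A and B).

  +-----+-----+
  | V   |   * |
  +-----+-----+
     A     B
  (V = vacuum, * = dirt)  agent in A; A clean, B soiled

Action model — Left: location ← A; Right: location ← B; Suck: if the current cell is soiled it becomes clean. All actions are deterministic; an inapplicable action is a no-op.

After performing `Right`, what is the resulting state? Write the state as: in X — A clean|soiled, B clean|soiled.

in B — A clean, B soiled

start: in A — A clean, B soiled
t=1 Right ⇒ in B — A clean, B soiled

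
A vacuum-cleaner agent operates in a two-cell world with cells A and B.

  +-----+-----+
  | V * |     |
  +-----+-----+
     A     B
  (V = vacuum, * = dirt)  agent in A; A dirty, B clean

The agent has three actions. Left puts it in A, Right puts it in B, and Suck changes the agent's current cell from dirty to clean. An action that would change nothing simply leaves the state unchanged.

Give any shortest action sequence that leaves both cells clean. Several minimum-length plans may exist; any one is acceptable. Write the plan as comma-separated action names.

t=1 Suck ⇒ (A; A:clean, B:clean)
min 1: A is dirty, one Suck

Suck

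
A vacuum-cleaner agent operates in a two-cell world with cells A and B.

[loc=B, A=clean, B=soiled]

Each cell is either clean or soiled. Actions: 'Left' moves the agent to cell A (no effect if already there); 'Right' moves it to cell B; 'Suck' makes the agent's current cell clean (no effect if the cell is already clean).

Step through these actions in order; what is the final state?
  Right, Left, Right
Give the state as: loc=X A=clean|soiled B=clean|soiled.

loc=B A=clean B=soiled

1. Right → loc=B A=clean B=soiled
2. Left → loc=A A=clean B=soiled
3. Right → loc=B A=clean B=soiled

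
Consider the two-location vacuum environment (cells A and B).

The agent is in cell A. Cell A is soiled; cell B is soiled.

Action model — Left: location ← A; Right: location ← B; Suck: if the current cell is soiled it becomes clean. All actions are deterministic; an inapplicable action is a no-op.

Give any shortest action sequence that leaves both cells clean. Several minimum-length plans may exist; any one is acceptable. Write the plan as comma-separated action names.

Suck, Right, Suck

Suck (#1): in A — A clean, B soiled
Right (#2): in B — A clean, B soiled
Suck (#3): in B — A clean, B clean
min 3: Suck A + move + Suck B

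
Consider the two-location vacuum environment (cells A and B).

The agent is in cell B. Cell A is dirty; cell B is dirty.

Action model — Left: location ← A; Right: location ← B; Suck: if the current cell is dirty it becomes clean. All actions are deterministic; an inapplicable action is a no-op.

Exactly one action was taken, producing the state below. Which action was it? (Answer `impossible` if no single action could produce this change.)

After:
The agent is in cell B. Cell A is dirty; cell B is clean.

try  Left: loc=A A=dirty B=dirty
try Right: loc=B A=dirty B=dirty
try  Suck: loc=B A=dirty B=clean  ← match

Suck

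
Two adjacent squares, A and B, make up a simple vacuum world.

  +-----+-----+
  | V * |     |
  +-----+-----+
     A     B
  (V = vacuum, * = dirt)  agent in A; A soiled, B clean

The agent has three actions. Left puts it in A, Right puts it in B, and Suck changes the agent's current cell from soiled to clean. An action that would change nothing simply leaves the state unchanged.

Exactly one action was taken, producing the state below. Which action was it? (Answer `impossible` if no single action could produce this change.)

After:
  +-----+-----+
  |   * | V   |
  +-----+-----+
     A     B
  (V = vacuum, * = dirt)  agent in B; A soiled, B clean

Right

try  Left: loc=A A=soiled B=clean
try Right: loc=B A=soiled B=clean  ← match
try  Suck: loc=A A=clean B=clean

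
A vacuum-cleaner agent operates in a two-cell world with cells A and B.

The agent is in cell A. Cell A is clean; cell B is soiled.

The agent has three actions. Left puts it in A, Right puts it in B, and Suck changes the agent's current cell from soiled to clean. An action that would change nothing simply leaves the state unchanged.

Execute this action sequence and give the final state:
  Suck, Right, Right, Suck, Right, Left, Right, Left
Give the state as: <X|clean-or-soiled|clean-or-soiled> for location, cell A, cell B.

1) do Suck; now <A|clean|soiled>
2) do Right; now <B|clean|soiled>
3) do Right; now <B|clean|soiled>
4) do Suck; now <B|clean|clean>
5) do Right; now <B|clean|clean>
6) do Left; now <A|clean|clean>
7) do Right; now <B|clean|clean>
8) do Left; now <A|clean|clean>

<A|clean|clean>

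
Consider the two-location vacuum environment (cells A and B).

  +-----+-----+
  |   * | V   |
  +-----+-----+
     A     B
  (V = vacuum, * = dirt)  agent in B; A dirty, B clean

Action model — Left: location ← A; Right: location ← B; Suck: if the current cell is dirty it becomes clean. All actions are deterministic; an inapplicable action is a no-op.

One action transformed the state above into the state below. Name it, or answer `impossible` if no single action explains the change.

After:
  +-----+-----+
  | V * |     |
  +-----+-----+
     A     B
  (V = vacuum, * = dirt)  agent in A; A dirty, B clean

try  Left: loc=A A=dirty B=clean  ← match
try Right: loc=B A=dirty B=clean
try  Suck: loc=B A=dirty B=clean

Left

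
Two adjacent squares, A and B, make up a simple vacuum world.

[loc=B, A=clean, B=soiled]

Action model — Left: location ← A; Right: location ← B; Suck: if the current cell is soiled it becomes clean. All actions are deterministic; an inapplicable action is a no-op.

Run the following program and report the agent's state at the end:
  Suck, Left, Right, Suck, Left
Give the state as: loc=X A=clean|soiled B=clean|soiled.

Suck (#1): loc=B A=clean B=clean
Left (#2): loc=A A=clean B=clean
Right (#3): loc=B A=clean B=clean
Suck (#4): loc=B A=clean B=clean
Left (#5): loc=A A=clean B=clean

loc=A A=clean B=clean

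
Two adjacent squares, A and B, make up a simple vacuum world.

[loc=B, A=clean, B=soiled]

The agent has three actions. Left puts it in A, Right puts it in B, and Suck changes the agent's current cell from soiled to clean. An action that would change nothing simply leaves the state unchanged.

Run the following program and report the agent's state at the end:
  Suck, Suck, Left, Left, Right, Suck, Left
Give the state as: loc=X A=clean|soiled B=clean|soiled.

1) do Suck; now loc=B A=clean B=clean
2) do Suck; now loc=B A=clean B=clean
3) do Left; now loc=A A=clean B=clean
4) do Left; now loc=A A=clean B=clean
5) do Right; now loc=B A=clean B=clean
6) do Suck; now loc=B A=clean B=clean
7) do Left; now loc=A A=clean B=clean

loc=A A=clean B=clean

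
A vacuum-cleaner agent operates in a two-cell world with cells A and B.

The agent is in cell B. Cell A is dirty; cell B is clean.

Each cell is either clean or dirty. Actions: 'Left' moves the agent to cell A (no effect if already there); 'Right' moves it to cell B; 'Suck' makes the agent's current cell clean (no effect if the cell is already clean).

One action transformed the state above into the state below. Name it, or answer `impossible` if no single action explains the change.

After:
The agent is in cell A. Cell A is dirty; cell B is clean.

Left

try  Left: <A|dirty|clean>  ← match
try Right: <B|dirty|clean>
try  Suck: <B|dirty|clean>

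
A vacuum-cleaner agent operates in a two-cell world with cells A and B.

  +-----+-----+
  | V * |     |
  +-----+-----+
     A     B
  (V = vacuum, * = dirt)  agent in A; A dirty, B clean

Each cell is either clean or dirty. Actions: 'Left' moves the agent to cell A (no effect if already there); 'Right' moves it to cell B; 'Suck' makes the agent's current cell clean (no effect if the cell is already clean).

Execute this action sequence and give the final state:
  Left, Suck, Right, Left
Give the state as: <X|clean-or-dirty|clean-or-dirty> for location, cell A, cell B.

<A|clean|clean>

Left (#1): <A|dirty|clean>
Suck (#2): <A|clean|clean>
Right (#3): <B|clean|clean>
Left (#4): <A|clean|clean>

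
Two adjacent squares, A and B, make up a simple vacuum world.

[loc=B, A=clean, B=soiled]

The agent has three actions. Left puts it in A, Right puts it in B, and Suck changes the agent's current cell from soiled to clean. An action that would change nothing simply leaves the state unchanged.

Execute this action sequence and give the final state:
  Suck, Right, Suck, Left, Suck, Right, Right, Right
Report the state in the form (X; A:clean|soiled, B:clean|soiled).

(B; A:clean, B:clean)

[1] after Suck: (B; A:clean, B:clean)
[2] after Right: (B; A:clean, B:clean)
[3] after Suck: (B; A:clean, B:clean)
[4] after Left: (A; A:clean, B:clean)
[5] after Suck: (A; A:clean, B:clean)
[6] after Right: (B; A:clean, B:clean)
[7] after Right: (B; A:clean, B:clean)
[8] after Right: (B; A:clean, B:clean)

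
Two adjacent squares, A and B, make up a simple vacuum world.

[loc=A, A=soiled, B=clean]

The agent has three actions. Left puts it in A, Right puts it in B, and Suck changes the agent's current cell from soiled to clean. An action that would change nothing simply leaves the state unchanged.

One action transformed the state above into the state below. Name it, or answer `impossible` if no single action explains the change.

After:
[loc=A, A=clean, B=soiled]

try  Left: (A; A:soiled, B:clean)
try Right: (B; A:soiled, B:clean)
try  Suck: (A; A:clean, B:clean)
no single action produces the after-state

impossible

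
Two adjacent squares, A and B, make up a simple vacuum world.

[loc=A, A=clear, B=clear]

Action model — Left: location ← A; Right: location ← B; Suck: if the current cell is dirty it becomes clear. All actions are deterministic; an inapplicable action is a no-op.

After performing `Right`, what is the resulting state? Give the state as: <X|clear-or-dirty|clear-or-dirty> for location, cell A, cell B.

start: <A|clear|clear>
1) do Right; now <B|clear|clear>

<B|clear|clear>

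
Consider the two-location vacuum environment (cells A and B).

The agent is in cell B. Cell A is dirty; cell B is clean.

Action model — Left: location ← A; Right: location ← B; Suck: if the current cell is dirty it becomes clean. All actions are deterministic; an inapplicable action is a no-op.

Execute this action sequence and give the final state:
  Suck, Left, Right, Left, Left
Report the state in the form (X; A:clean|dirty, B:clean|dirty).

(A; A:dirty, B:clean)

Suck (#1): (B; A:dirty, B:clean)
Left (#2): (A; A:dirty, B:clean)
Right (#3): (B; A:dirty, B:clean)
Left (#4): (A; A:dirty, B:clean)
Left (#5): (A; A:dirty, B:clean)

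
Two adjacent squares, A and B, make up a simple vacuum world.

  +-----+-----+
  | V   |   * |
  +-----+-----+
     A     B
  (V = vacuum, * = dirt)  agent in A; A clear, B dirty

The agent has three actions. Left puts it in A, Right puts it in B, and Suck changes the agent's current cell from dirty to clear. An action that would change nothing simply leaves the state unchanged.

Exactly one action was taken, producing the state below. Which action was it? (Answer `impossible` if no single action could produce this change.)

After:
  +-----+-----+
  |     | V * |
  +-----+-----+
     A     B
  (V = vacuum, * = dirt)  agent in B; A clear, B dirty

try  Left: loc=A A=clear B=dirty
try Right: loc=B A=clear B=dirty  ← match
try  Suck: loc=A A=clear B=dirty

Right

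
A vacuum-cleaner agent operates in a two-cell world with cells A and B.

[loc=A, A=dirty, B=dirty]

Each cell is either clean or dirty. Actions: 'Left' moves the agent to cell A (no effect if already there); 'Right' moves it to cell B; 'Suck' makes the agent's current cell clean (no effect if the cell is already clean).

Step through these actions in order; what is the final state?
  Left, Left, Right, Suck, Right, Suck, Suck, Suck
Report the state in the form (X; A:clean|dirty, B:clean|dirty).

(B; A:dirty, B:clean)

1. Left → (A; A:dirty, B:dirty)
2. Left → (A; A:dirty, B:dirty)
3. Right → (B; A:dirty, B:dirty)
4. Suck → (B; A:dirty, B:clean)
5. Right → (B; A:dirty, B:clean)
6. Suck → (B; A:dirty, B:clean)
7. Suck → (B; A:dirty, B:clean)
8. Suck → (B; A:dirty, B:clean)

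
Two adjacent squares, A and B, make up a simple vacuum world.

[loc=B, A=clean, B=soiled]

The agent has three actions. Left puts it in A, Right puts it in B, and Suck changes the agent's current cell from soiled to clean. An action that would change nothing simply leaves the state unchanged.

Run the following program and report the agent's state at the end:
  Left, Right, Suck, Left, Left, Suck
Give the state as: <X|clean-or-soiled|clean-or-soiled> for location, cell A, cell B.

Left (#1): <A|clean|soiled>
Right (#2): <B|clean|soiled>
Suck (#3): <B|clean|clean>
Left (#4): <A|clean|clean>
Left (#5): <A|clean|clean>
Suck (#6): <A|clean|clean>

<A|clean|clean>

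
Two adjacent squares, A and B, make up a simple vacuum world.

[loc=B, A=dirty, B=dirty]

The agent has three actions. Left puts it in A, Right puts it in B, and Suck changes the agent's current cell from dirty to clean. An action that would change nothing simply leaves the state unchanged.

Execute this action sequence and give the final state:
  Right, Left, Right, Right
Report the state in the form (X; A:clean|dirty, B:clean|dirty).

Right (#1): (B; A:dirty, B:dirty)
Left (#2): (A; A:dirty, B:dirty)
Right (#3): (B; A:dirty, B:dirty)
Right (#4): (B; A:dirty, B:dirty)

(B; A:dirty, B:dirty)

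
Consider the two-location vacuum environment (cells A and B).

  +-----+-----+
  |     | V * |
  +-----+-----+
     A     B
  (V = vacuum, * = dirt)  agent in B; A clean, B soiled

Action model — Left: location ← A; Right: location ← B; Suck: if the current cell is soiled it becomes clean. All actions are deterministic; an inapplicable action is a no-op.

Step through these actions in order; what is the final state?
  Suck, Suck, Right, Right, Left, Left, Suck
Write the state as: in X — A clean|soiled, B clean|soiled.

in A — A clean, B clean

t=1 Suck ⇒ in B — A clean, B clean
t=2 Suck ⇒ in B — A clean, B clean
t=3 Right ⇒ in B — A clean, B clean
t=4 Right ⇒ in B — A clean, B clean
t=5 Left ⇒ in A — A clean, B clean
t=6 Left ⇒ in A — A clean, B clean
t=7 Suck ⇒ in A — A clean, B clean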